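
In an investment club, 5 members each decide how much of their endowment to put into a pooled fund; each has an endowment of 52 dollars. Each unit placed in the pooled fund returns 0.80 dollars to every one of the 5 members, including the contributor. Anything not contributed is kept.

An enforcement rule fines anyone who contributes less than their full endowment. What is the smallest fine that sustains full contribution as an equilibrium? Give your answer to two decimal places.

10.40 dollars

Given the others contribute fully, the best deviation is to contribute 0 (any partial contribution still incurs the fine and gives up units whose private return 0.80 is below 1).
Deviating from 52 to 0 saves 52 dollars but forfeits the deviator's share of the drop in the pooled fund: 0.80 × 52 = 41.60.
So the deviation gain is 52 − 41.60 = 10.40, and the fine must be at least 10.40 dollars to wipe it out.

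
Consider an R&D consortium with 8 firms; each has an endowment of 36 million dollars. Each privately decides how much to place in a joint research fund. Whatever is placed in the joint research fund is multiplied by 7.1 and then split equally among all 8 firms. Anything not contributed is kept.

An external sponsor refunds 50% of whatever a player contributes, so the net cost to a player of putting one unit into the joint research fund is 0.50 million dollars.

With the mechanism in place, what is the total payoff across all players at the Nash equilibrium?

With the mechanism, a contributed unit returns (7.1/8) / 0.50 = 1.7750 per unit of net cost to the contributor — now above 1 — so contributing fully is weakly dominant for every player.
At the Nash equilibrium everyone contributes 36. Group total payoff = 8 × (36 × 0.50 + 7.1 × 36) = 2188.80.

2188.80 million dollars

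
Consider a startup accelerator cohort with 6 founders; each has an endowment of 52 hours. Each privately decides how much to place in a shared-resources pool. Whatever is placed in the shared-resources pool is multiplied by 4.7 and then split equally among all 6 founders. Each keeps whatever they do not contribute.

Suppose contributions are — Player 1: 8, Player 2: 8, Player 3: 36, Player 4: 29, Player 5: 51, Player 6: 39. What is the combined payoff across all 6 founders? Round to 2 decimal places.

Total contributed: 8 + 8 + 36 + 29 + 51 + 39 = 171; total kept: 6 × 52 − 171 = 141.
The shared-resources pool pays out 4.7 × 171 = 803.70 in aggregate.
Group total = 141 + 803.70 = 944.70.

944.70 hours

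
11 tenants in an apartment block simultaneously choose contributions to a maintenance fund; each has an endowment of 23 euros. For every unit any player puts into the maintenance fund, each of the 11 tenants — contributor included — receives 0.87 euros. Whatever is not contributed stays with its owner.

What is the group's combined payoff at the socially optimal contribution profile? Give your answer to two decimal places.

Each contributed unit returns 9.570 to the group as a whole (0.87 to each of 11 players), which exceeds 1, so the social optimum is full contribution: group total = 9.570 × 253 = 2421.21.

2421.21 euros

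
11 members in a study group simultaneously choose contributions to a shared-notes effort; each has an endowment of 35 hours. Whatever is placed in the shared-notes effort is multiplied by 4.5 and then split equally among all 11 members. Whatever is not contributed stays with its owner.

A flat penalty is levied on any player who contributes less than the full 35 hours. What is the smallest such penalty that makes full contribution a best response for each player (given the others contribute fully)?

20.68 hours

Given the others contribute fully, the best deviation is to contribute 0 (any partial contribution still incurs the fine and gives up units whose private return 0.4091 is below 1).
Deviating from 35 to 0 saves 35 hours but forfeits the deviator's share of the drop in the shared-notes effort: 4.5/11 × 35 = 14.32.
So the deviation gain is 35 − 14.32 = 20.68, and the fine must be at least 20.68 hours to wipe it out.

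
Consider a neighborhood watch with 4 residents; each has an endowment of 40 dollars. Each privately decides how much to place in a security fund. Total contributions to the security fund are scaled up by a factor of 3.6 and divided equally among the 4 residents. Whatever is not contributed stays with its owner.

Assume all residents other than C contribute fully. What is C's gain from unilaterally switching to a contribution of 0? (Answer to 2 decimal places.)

4.00 dollars

Switching from a contribution of 40 to 0 lets C keep an extra 40 dollars, but lowers the security fund by 40, which costs C their own share of that drop: 3.6/4 × 40 = 36.00.
Net gain = 40 − 36.00 = 4.00. The private return per contributed unit (0.9000) is below 1, so free-riding is indeed the best response regardless of what the others do.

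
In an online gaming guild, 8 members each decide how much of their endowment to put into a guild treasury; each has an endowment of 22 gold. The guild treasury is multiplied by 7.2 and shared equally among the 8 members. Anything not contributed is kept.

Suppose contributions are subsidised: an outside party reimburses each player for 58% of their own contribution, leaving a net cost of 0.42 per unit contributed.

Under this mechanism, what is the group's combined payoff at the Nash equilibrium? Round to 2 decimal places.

The effective private return per unit is now (7.2/8) / 0.42 = 2.1429 > 1, so every player's dominant strategy flips to full contribution.
So the Nash equilibrium is full contribution by all 8; the group earns 8 × (22 × 0.58 + 7.2 × 22) = 1369.28.

1369.28 gold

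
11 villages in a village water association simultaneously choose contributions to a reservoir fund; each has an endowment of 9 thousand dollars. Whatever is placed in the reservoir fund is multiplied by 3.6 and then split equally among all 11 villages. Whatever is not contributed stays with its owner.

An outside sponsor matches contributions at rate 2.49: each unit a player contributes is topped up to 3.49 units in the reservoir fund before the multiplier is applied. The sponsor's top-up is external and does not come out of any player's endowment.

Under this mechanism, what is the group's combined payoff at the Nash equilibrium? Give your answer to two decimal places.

1243.84 thousand dollars

The effective private return per unit is now 3.6 × 3.49 / 11 = 1.1422 > 1, so every player's dominant strategy flips to full contribution.
At the Nash equilibrium everyone contributes 9. Group total payoff = 3.6 × 3.49 × 99 = 1243.84.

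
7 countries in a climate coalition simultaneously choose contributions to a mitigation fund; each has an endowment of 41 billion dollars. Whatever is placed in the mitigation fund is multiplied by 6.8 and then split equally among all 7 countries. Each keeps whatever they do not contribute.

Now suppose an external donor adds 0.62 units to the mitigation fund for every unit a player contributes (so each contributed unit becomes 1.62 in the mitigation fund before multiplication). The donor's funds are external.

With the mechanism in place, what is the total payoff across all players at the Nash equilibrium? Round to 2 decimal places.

With the mechanism, a contributed unit returns 6.8 × 1.62 / 7 = 1.5737 per unit of net cost to the contributor — now above 1 — so contributing fully is weakly dominant for every player.
So the Nash equilibrium is full contribution by all 7; the group earns 6.8 × 1.62 × 287 = 3161.59.

3161.59 billion dollars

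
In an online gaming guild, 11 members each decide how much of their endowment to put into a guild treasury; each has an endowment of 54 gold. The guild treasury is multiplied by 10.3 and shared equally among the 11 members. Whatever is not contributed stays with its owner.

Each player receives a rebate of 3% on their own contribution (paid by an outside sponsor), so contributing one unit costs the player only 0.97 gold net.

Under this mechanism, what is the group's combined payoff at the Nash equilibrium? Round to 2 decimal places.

Even with the mechanism, each unit contributed returns only (10.3/11) / 0.97 = 0.9653 per unit of net cost, so contributing nothing is still dominant.
At the Nash equilibrium no one contributes; group total payoff = 11 × 54 = 594.

594.00 gold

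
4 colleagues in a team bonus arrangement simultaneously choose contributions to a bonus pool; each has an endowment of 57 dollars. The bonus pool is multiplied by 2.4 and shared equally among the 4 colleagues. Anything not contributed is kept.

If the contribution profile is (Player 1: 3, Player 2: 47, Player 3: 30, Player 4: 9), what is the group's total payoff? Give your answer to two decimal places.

352.60 dollars

Total contributed: 3 + 47 + 30 + 9 = 89; total kept: 4 × 57 − 89 = 139.
The bonus pool pays out 2.4 × 89 = 213.60 in aggregate.
Group total = 139 + 213.60 = 352.60.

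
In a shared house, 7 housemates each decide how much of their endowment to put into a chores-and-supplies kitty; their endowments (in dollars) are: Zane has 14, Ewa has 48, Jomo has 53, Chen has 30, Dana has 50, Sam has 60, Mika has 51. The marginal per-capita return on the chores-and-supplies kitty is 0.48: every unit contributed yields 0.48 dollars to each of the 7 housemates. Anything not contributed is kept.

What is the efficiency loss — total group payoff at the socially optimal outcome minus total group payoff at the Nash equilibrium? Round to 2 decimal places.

The private return per contributed unit is 0.48 < 1 for everyone, so the Nash equilibrium is zero contribution and the group total is Σ E_j = 14 + 48 + 53 + 30 + 50 + 60 + 51 = 306.
Each contributed unit returns 3.360 to the group, so the social optimum is full contribution by everyone: group total = 3.360 × 306 = 1028.16.
Efficiency loss = (3.360 − 1) × 306 = 722.16.

722.16 dollars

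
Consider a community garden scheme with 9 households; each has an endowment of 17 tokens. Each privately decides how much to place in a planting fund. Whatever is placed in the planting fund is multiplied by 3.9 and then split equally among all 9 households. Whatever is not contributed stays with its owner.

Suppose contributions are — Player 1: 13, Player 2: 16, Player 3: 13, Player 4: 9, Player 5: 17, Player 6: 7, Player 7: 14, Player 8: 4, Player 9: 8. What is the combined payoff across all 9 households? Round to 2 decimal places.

Total contributed: 13 + 16 + 13 + 9 + 17 + 7 + 14 + 4 + 8 = 101; total kept: 9 × 17 − 101 = 52.
The planting fund pays out 3.9 × 101 = 393.90 in aggregate.
Group total = 52 + 393.90 = 445.90.

445.90 tokens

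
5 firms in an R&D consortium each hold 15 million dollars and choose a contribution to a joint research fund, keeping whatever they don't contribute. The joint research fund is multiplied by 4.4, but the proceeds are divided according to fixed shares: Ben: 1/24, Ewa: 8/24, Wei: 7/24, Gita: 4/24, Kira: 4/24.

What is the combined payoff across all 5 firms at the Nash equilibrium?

177.00 million dollars

A player with share s gets back 4.4·s per unit contributed, so full contribution is dominant for anyone with s > 1/4.4 = 0.2273 and zero contribution is dominant for anyone below.
Ewa and Wei are above the threshold, contributing 15 each; the remaining 3 contribute 0. Total contributed: 30.
The joint research fund pays out 4.4 × 30 = 132.00 in total (split across the unequal shares, but the aggregate is all that matters for the group sum).
The 3 free-riders keep 15 each, adding 45. Group total = 45 + 132.00 = 177.00.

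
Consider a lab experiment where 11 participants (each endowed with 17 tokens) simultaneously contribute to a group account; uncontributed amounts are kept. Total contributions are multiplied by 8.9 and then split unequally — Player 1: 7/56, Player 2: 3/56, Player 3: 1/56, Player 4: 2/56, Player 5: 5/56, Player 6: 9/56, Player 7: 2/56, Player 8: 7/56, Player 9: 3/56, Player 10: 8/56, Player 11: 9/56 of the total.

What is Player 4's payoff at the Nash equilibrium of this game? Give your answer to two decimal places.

44.02 tokens

Each unit j contributes comes back to j as 8.9 × (j's share), so j prefers to contribute only if that share exceeds 1/8.9 = 0.1124; otherwise keeping the unit dominates.
Player 1, Player 6, Player 8, Player 10 and Player 11 are above the threshold, contributing 17 each; the remaining 6 contribute 0. Total contributed: 85.
Player 4 keeps 17 and receives 8.9 × 85 × 2/56 = 27.02 from the group account, for a payoff of 44.02.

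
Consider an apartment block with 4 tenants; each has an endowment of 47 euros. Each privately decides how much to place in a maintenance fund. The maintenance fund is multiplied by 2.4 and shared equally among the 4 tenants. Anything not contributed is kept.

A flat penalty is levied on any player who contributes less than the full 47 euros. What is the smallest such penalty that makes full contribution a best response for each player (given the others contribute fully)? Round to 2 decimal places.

18.80 euros

Given the others contribute fully, the best deviation is to contribute 0 (any partial contribution still incurs the fine and gives up units whose private return 0.6000 is below 1).
Deviating from 47 to 0 saves 47 euros but forfeits the deviator's share of the drop in the maintenance fund: 2.4/4 × 47 = 28.20.
So the deviation gain is 47 − 28.20 = 18.80, and the fine must be at least 18.80 euros to wipe it out.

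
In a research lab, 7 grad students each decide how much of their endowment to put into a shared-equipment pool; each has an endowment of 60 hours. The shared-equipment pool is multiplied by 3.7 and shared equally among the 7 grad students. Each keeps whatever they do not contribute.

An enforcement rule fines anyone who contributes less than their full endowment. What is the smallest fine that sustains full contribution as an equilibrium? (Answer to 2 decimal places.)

28.29 hours

Given the others contribute fully, the best deviation is to contribute 0 (any partial contribution still incurs the fine and gives up units whose private return 0.5286 is below 1).
Deviating from 60 to 0 saves 60 hours but forfeits the deviator's share of the drop in the shared-equipment pool: 3.7/7 × 60 = 31.71.
So the deviation gain is 60 − 31.71 = 28.29, and the fine must be at least 28.29 hours to wipe it out.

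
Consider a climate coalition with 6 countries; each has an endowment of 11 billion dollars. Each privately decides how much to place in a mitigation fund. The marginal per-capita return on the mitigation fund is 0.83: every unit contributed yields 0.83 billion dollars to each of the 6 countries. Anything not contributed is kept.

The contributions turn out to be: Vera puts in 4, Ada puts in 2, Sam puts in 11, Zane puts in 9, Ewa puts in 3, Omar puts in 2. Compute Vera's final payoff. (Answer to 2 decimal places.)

32.73 billion dollars

Total contributed: 4 + 2 + 11 + 9 + 3 + 2 = 31.
Each receives 0.83 × 31 = 25.73 from the mitigation fund.
Vera keeps 11 − 4 = 7, so Vera's payoff is 7 + 25.73 = 32.73.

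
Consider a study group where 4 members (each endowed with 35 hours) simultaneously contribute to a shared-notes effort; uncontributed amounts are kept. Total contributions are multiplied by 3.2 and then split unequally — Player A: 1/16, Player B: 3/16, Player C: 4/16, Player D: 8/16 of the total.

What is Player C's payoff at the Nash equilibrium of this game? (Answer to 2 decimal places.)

A player with share s gets back 3.2·s per unit contributed, so full contribution is dominant for anyone with s > 1/3.2 = 0.3125 and zero contribution is dominant for anyone below.
The only share above 0.3125 is Player D's 8/16, contributing 35; the remaining 3 contribute 0. Total contributed: 35.
Player C keeps 35 and receives 3.2 × 35 × 4/16 = 28.00 from the shared-notes effort, for a payoff of 63.00.

63.00 hours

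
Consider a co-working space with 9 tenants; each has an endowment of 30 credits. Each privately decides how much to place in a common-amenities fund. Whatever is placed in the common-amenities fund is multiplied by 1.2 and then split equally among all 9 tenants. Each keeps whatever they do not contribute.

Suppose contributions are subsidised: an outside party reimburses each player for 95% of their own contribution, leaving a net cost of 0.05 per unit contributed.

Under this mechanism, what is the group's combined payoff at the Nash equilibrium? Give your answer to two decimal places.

Under the mechanism each unit contributed yields (1.2/9) / 0.05 = 2.6667 back to its contributor per unit of net cost, which exceeds 1, making full contribution the dominant choice for everyone.
At the Nash equilibrium everyone contributes 30. Group total payoff = 9 × (30 × 0.95 + 1.2 × 30) = 580.50.

580.50 credits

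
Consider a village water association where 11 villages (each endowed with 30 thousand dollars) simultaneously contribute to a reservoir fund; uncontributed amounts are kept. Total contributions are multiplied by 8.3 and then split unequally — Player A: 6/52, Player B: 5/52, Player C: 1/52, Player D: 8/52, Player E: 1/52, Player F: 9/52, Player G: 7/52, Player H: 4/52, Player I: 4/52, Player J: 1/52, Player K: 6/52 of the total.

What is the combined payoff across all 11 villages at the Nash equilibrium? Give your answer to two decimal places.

Each unit j contributes comes back to j as 8.3 × (j's share), so j prefers to contribute only if that share exceeds 1/8.3 = 0.1205; otherwise keeping the unit dominates.
Player D, Player F and Player G clear that bar, contributing 30 each; the remaining 8 contribute 0. Total contributed: 90.
The reservoir fund pays out 8.3 × 90 = 747.00 in total (split across the unequal shares, but the aggregate is all that matters for the group sum).
The 8 free-riders keep 30 each, adding 240. Group total = 240 + 747.00 = 987.00.

987.00 thousand dollars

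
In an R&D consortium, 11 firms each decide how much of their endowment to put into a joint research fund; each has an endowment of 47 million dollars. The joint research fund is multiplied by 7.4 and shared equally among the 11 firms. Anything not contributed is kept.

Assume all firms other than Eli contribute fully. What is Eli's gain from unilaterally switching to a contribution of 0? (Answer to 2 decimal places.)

15.38 million dollars

Switching from a contribution of 47 to 0 lets Eli keep an extra 47 million dollars, but lowers the joint research fund by 47, which costs Eli their own share of that drop: 7.4/11 × 47 = 31.62.
Net gain = 47 − 31.62 = 15.38. The private return per contributed unit (0.6727) is below 1, so free-riding is indeed the best response regardless of what the others do.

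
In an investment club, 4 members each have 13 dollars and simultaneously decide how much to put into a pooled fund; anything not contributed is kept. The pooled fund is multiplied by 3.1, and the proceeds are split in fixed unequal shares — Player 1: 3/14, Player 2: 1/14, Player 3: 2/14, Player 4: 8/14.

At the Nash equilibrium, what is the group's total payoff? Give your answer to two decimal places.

79.30 dollars

Each unit j contributes comes back to j as 3.1 × (j's share), so j prefers to contribute only if that share exceeds 1/3.1 = 0.3226; otherwise keeping the unit dominates.
The only share above 0.3226 is Player 4's 8/14, contributing 13; the remaining 3 contribute 0. Total contributed: 13.
The pooled fund pays out 3.1 × 13 = 40.30 in total (split across the unequal shares, but the aggregate is all that matters for the group sum).
The 3 free-riders keep 13 each, adding 39. Group total = 39 + 40.30 = 79.30.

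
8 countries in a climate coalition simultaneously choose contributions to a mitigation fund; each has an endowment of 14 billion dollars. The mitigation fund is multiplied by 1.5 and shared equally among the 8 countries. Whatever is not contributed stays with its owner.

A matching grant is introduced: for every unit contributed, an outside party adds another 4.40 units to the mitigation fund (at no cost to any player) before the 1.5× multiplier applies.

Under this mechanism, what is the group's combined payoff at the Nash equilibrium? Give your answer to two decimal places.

907.20 billion dollars

The effective private return per unit is now 1.5 × 5.40 / 8 = 1.0125 > 1, so every player's dominant strategy flips to full contribution.
So the Nash equilibrium is full contribution by all 8; the group earns 1.5 × 5.40 × 112 = 907.20.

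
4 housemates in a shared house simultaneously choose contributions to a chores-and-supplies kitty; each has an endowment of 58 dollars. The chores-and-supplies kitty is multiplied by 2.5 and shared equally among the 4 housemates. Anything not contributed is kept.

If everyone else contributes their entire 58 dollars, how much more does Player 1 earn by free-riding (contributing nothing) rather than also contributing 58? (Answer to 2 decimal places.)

21.75 dollars

Switching from a contribution of 58 to 0 lets Player 1 keep an extra 58 dollars, but lowers the chores-and-supplies kitty by 58, which costs Player 1 their own share of that drop: 2.5/4 × 58 = 36.25.
Net gain = 58 − 36.25 = 21.75. The private return per contributed unit (0.6250) is below 1, so free-riding is indeed the best response regardless of what the others do.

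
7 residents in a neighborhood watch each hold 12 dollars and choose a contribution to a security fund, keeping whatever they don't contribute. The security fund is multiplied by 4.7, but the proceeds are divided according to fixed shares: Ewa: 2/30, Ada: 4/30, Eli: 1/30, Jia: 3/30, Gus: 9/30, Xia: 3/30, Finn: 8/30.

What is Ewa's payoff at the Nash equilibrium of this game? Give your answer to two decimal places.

Each unit j contributes comes back to j as 4.7 × (j's share), so j prefers to contribute only if that share exceeds 1/4.7 = 0.2128; otherwise keeping the unit dominates.
Gus and Finn clear that bar, contributing 12 each; the remaining 5 contribute 0. Total contributed: 24.
Ewa keeps 12 and receives 4.7 × 24 × 2/30 = 7.52 from the security fund, for a payoff of 19.52.

19.52 dollars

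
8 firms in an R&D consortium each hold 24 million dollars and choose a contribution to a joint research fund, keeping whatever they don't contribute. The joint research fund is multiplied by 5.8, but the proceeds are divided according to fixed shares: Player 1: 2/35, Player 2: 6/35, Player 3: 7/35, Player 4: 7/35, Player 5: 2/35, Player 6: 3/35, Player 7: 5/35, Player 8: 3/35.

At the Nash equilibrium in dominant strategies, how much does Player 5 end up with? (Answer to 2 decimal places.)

A player with share s gets back 5.8·s per unit contributed, so full contribution is dominant for anyone with s > 1/5.8 = 0.1724 and zero contribution is dominant for anyone below.
Player 3 and Player 4 are above the threshold, contributing 24 each; the remaining 6 contribute 0. Total contributed: 48.
Player 5 keeps 24 and receives 5.8 × 48 × 2/35 = 15.91 from the joint research fund, for a payoff of 39.91.

39.91 million dollars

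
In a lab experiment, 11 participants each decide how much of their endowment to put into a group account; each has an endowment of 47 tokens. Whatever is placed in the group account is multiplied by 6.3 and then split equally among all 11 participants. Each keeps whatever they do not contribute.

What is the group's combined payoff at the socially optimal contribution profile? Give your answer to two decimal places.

Each contributed unit returns 6.300 to the group as a whole (0.5727 to each of 11 players), which exceeds 1, so the social optimum is full contribution: group total = 6.300 × 517 = 3257.10.

3257.10 tokens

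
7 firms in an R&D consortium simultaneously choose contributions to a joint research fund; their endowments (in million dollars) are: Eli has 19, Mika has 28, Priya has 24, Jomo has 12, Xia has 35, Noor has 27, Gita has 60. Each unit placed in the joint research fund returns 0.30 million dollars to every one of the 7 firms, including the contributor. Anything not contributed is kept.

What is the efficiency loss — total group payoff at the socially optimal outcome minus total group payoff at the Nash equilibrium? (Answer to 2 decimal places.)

225.50 million dollars

The private return per contributed unit is 0.30 < 1 for everyone, so the Nash equilibrium is zero contribution and the group total is Σ E_j = 19 + 28 + 24 + 12 + 35 + 27 + 60 = 205.
Each contributed unit returns 2.100 to the group, so the social optimum is full contribution by everyone: group total = 2.100 × 205 = 430.50.
Efficiency loss = (2.100 − 1) × 205 = 225.50.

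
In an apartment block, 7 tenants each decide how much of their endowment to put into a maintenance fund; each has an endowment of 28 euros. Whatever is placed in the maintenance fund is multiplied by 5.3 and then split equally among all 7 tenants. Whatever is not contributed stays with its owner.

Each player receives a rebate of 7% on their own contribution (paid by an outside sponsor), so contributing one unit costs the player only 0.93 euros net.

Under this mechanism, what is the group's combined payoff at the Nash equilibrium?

Even with the mechanism, each unit contributed returns only (5.3/7) / 0.93 = 0.8141 per unit of net cost, so contributing nothing is still dominant.
At the Nash equilibrium no one contributes; group total payoff = 7 × 28 = 196.

196.00 euros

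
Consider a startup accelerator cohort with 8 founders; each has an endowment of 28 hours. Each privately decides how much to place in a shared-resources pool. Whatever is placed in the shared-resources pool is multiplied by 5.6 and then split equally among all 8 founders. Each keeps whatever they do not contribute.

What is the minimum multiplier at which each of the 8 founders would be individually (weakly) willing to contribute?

A contributed unit returns (multiplier)/8 to its contributor.
This reaches 1 exactly when the multiplier is 8.

8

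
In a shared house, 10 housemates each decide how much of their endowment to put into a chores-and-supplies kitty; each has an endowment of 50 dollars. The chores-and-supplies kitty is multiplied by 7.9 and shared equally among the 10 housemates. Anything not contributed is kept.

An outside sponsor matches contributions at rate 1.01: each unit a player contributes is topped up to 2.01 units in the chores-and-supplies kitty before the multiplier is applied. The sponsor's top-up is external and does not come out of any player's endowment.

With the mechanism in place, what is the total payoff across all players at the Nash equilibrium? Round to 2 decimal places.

7939.50 dollars

With the mechanism, a contributed unit returns 7.9 × 2.01 / 10 = 1.5879 per unit of net cost to the contributor — now above 1 — so contributing fully is weakly dominant for every player.
So the Nash equilibrium is full contribution by all 10; the group earns 7.9 × 2.01 × 500 = 7939.50.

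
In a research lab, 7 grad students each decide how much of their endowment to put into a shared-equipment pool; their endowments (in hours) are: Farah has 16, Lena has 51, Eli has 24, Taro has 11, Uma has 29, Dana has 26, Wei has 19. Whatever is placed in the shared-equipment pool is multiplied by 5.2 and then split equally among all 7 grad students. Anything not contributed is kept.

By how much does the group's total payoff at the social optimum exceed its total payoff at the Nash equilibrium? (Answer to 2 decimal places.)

739.20 hours

The private return per contributed unit is 5.2/7 = 0.7429 < 1 for every player regardless of endowment, so the Nash equilibrium is zero contribution and the group total is Σ E_j = 16 + 51 + 24 + 11 + 29 + 26 + 19 = 176.
Each contributed unit returns 5.200 to the group, so the social optimum is full contribution by everyone: group total = 5.200 × 176 = 915.20.
Efficiency loss = (5.200 − 1) × 176 = 739.20.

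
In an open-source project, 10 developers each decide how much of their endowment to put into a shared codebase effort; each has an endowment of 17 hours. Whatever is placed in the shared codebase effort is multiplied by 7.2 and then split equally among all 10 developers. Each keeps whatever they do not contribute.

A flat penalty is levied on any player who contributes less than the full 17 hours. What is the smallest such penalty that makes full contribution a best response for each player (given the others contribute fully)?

Given the others contribute fully, the best deviation is to contribute 0 (any partial contribution still incurs the fine and gives up units whose private return 0.7200 is below 1).
Deviating from 17 to 0 saves 17 hours but forfeits the deviator's share of the drop in the shared codebase effort: 7.2/10 × 17 = 12.24.
So the deviation gain is 17 − 12.24 = 4.76, and the fine must be at least 4.76 hours to wipe it out.

4.76 hours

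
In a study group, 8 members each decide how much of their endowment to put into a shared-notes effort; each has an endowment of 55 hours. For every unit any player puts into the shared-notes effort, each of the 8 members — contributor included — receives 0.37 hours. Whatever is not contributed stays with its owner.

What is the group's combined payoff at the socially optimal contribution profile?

Each contributed unit returns 2.960 to the group as a whole (0.37 to each of 8 players), which exceeds 1, so the social optimum is full contribution: group total = 2.960 × 440 = 1302.40.

1302.40 hours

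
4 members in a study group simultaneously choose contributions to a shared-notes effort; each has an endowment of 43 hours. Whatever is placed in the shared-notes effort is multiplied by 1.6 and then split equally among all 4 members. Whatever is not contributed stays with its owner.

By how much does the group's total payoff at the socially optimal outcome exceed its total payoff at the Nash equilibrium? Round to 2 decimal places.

Each contributed unit returns 1.6/4 = 0.4000 to its contributor — below 1 — so contributing 0 is dominant for every player. At the Nash equilibrium everyone keeps their 43, and the group total is 4 × 43 = 172.
Each contributed unit returns 1.600 to the group as a whole (0.4000 to each of 4 players), which exceeds 1, so the social optimum is full contribution: group total = 1.600 × 172 = 275.20.
Efficiency loss = 275.20 − 172 = 103.20.

103.20 hours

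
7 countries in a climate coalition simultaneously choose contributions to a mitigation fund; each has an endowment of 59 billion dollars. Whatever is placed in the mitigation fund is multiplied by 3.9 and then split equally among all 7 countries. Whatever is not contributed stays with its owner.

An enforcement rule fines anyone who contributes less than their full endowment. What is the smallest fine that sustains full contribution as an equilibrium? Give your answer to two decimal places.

26.13 billion dollars

Given the others contribute fully, the best deviation is to contribute 0 (any partial contribution still incurs the fine and gives up units whose private return 0.5571 is below 1).
Deviating from 59 to 0 saves 59 billion dollars but forfeits the deviator's share of the drop in the mitigation fund: 3.9/7 × 59 = 32.87.
So the deviation gain is 59 − 32.87 = 26.13, and the fine must be at least 26.13 billion dollars to wipe it out.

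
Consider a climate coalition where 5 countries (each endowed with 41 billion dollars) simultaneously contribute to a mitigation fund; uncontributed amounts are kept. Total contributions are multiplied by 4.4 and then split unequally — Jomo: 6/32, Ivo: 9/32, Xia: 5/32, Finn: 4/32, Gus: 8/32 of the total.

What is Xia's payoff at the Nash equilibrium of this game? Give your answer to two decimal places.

97.38 billion dollars

A player with share s gets back 4.4·s per unit contributed, so full contribution is dominant for anyone with s > 1/4.4 = 0.2273 and zero contribution is dominant for anyone below.
Ivo and Gus clear that bar, contributing 41 each; the remaining 3 contribute 0. Total contributed: 82.
Xia keeps 41 and receives 4.4 × 82 × 5/32 = 56.38 from the mitigation fund, for a payoff of 97.38.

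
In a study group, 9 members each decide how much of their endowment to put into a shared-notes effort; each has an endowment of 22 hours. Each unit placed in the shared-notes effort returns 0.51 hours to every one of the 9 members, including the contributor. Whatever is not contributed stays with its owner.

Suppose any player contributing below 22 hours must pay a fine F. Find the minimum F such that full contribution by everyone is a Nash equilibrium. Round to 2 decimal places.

Given the others contribute fully, the best deviation is to contribute 0 (any partial contribution still incurs the fine and gives up units whose private return 0.51 is below 1).
Deviating from 22 to 0 saves 22 hours but forfeits the deviator's share of the drop in the shared-notes effort: 0.51 × 22 = 11.22.
So the deviation gain is 22 − 11.22 = 10.78, and the fine must be at least 10.78 hours to wipe it out.

10.78 hours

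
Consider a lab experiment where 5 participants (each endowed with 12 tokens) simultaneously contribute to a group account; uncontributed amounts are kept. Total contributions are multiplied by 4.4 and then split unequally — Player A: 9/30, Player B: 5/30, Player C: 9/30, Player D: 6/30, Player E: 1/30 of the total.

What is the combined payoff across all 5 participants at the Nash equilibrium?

141.60 tokens

Player j's private return per contributed unit is 4.4 × (j's share). Contributing is weakly dominant for j when that share is at least 1/4.4 = 0.2273, and contributing 0 is dominant otherwise.
Player A and Player C are above the threshold, contributing 12 each; the remaining 3 contribute 0. Total contributed: 24.
The group account pays out 4.4 × 24 = 105.60 in total (split across the unequal shares, but the aggregate is all that matters for the group sum).
The 3 free-riders keep 12 each, adding 36. Group total = 36 + 105.60 = 141.60.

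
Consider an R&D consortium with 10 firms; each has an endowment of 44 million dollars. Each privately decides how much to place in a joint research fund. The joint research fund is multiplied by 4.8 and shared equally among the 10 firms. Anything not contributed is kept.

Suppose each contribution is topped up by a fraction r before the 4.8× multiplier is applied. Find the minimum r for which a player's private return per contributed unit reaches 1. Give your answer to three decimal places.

With matching at rate r, one contributed unit becomes (1 + r) in the joint research fund and returns 4.8 × (1 + r) / 10 to the contributor.
Setting this equal to 1: 1 + r = 10/4.8 = 2.0833.
So the minimum matching rate is r = 2.0833 − 1 = 1.083.

1.083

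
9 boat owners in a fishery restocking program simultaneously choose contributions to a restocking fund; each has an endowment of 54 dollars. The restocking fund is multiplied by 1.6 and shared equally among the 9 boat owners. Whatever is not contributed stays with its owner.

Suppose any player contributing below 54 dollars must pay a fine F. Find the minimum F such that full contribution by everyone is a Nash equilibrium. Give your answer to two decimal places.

44.40 dollars

Given the others contribute fully, the best deviation is to contribute 0 (any partial contribution still incurs the fine and gives up units whose private return 0.1778 is below 1).
Deviating from 54 to 0 saves 54 dollars but forfeits the deviator's share of the drop in the restocking fund: 1.6/9 × 54 = 9.60.
So the deviation gain is 54 − 9.60 = 44.40, and the fine must be at least 44.40 dollars to wipe it out.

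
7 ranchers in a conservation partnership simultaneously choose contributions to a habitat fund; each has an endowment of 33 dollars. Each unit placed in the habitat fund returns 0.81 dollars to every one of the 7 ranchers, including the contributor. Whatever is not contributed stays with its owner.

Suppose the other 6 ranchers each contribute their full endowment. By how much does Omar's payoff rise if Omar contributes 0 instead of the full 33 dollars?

6.27 dollars

Switching from a contribution of 33 to 0 lets Omar keep an extra 33 dollars, but lowers the habitat fund by 33, which costs Omar their own share of that drop: 0.81 × 33 = 26.73.
Net gain = 33 − 26.73 = 6.27. The private return per contributed unit (0.81) is below 1, so free-riding is indeed the best response regardless of what the others do.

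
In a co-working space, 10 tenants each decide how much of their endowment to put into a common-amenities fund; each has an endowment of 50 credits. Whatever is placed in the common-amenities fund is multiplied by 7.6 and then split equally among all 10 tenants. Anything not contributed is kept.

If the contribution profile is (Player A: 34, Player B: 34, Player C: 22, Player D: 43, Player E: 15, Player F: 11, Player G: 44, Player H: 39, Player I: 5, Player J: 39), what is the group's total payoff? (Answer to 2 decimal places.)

2387.60 credits

Total contributed: 34 + 34 + 22 + 43 + 15 + 11 + 44 + 39 + 5 + 39 = 286; total kept: 10 × 50 − 286 = 214.
The common-amenities fund pays out 7.6 × 286 = 2173.60 in aggregate.
Group total = 214 + 2173.60 = 2387.60.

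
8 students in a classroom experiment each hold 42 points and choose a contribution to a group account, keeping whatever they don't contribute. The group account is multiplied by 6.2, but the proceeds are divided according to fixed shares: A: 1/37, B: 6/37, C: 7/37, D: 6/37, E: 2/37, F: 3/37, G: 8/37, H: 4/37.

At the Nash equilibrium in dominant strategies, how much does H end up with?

A player with share s gets back 6.2·s per unit contributed, so full contribution is dominant for anyone with s > 1/6.2 = 0.1613 and zero contribution is dominant for anyone below.
The shares above 0.1613 belong to B, C, D and G, contributing 42 each; the remaining 4 contribute 0. Total contributed: 168.
H keeps 42 and receives 6.2 × 168 × 4/37 = 112.61 from the group account, for a payoff of 154.61.

154.61 points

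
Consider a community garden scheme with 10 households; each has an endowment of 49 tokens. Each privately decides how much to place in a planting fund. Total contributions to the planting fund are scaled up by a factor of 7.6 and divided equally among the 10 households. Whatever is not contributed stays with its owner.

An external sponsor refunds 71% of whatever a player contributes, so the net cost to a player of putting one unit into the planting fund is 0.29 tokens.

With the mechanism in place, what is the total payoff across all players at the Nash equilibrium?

The effective private return per unit is now (7.6/10) / 0.29 = 2.6207 > 1, so every player's dominant strategy flips to full contribution.
So the Nash equilibrium is full contribution by all 10; the group earns 10 × (49 × 0.71 + 7.6 × 49) = 4071.90.

4071.90 tokens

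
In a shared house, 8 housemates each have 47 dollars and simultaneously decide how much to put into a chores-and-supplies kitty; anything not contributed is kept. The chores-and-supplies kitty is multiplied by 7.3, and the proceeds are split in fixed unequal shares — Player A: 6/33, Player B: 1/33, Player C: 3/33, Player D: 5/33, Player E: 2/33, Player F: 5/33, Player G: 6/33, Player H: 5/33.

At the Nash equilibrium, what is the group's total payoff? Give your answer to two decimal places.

1856.50 dollars

Each unit j contributes comes back to j as 7.3 × (j's share), so j prefers to contribute only if that share exceeds 1/7.3 = 0.1370; otherwise keeping the unit dominates.
Player A, Player D, Player F, Player G and Player H clear that bar, contributing 47 each; the remaining 3 contribute 0. Total contributed: 235.
The chores-and-supplies kitty pays out 7.3 × 235 = 1715.50 in total (split across the unequal shares, but the aggregate is all that matters for the group sum).
The 3 free-riders keep 47 each, adding 141. Group total = 141 + 1715.50 = 1856.50.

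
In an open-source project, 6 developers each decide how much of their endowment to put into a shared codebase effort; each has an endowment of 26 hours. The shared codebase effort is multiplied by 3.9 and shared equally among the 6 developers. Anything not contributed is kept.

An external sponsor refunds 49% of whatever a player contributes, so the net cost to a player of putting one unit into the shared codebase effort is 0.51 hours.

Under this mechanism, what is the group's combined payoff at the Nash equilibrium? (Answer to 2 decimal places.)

684.84 hours

With the mechanism, a contributed unit returns (3.9/6) / 0.51 = 1.2745 per unit of net cost to the contributor — now above 1 — so contributing fully is weakly dominant for every player.
So the Nash equilibrium is full contribution by all 6; the group earns 6 × (26 × 0.49 + 3.9 × 26) = 684.84.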